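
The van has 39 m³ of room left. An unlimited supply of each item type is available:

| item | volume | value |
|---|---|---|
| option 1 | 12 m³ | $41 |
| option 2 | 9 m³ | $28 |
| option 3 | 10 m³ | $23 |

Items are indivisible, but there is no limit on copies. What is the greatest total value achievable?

$125

Best value-per-unit is option 1 at 41/12; filling with it alone gives 3×41 = 123.
Optimal mix: 1×option 1 + 3×option 2 → volume 39, value 125.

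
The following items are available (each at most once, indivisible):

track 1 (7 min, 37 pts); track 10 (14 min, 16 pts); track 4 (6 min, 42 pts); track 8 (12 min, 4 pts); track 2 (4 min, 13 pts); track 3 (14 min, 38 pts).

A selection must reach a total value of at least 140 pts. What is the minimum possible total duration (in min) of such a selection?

Subsets with value ≥ 140, sorted by total duration:
- track 1+track 10+track 4+track 2+track 3: duration 45, value 146
- track 1+track 10+track 4+track 8+track 2+track 3: duration 57, value 150
Minimum duration: 45 min.

45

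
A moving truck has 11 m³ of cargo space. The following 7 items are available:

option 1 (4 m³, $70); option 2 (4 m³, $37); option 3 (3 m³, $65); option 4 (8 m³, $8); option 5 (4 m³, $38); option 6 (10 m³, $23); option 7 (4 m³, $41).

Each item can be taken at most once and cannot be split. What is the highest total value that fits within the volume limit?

Check high-value combinations within 11 m³:
- option 1+option 3+option 7: volume 4+3+4=11, value 70+65+41=176
- option 1+option 3+option 5: volume 4+3+4=11, value 70+65+38=173
- option 1+option 2+option 3: volume 4+4+3=11, value 70+37+65=172
- option 3+option 5+option 7: volume 3+4+4=11, value 65+38+41=144
- option 2+option 3+option 7: volume 4+3+4=11, value 37+65+41=143
Best: $176.

$176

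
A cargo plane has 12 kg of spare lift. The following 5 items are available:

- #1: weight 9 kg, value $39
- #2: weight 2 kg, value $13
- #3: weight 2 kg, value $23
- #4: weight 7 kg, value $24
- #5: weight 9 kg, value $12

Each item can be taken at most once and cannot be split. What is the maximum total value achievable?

Check high-value combinations within 12 kg:
- #1+#3: weight 9+2=11, value 39+23=62
- #2+#3+#4: weight 2+2+7=11, value 13+23+24=60
- #1+#2: weight 9+2=11, value 39+13=52
- #3+#4: weight 2+7=9, value 23+24=47
Best: $62.

$62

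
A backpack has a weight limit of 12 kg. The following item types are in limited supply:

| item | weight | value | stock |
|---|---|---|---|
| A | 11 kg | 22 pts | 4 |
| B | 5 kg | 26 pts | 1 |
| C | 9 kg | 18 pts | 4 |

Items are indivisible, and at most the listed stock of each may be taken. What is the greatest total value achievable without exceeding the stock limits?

Top feasible selections:
- 1×B: weight 5, value 26
- 1×A: weight 11, value 22
- 1×C: weight 9, value 18
Best: 26 pts.

26 pts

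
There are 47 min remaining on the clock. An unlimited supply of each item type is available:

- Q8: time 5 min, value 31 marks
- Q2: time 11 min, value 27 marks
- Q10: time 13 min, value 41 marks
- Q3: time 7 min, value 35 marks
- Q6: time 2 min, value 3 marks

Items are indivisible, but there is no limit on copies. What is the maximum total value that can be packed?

Best value-per-unit is Q8 at 31/5; filling with it alone gives 9×31 = 279.
Optimal mix: 8×Q8 + 1×Q3 → time 47, value 283.

283 marks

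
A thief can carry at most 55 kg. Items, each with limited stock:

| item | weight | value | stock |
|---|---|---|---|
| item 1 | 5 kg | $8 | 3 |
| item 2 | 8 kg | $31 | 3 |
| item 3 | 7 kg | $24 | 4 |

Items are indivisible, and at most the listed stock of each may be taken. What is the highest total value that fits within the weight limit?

$189

Top feasible selections:
- 3×item 2 + 4×item 3: weight 52, value 189
- 2×item 1 + 3×item 2 + 3×item 3: weight 55, value 181
- 2×item 1 + 2×item 2 + 4×item 3: weight 54, value 174
Best: $189.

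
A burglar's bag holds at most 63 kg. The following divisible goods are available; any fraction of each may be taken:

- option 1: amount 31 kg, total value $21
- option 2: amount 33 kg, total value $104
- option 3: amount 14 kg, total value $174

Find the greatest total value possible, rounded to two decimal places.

288.84

Take in order of value per unit:
- option 3 (174/14 per unit): all 14 → value 174, running total 174.00
- option 2 (104/33 per unit): all 33 → value 104, running total 278.00
- option 1 (21/31 per unit): 16 of 31 → value 16×21/31 = 10.8387, running total 288.84
Total 288.84.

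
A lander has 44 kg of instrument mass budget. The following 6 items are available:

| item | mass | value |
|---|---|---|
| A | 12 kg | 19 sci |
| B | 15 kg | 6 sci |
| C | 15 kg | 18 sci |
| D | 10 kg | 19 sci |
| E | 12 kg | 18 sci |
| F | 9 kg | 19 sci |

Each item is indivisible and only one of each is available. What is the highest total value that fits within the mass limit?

Check high-value combinations within 44 kg:
- A+D+E+F: mass 12+10+12+9=43, value 19+19+18+19=75
- A+D+F: mass 12+10+9=31, value 19+19+19=57
- D+E+F: mass 10+12+9=31, value 19+18+19=56
- A+E+F: mass 12+12+9=33, value 19+18+19=56
Best: 75 sci.

75 sci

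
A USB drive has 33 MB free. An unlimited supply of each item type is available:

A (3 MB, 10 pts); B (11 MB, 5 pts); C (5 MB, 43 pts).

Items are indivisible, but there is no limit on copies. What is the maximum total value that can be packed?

Best value-per-unit is C at 43/5; filling with it alone gives 6×43 = 258.
Optimal mix: 1×A + 6×C → size 33, value 268.

268 pts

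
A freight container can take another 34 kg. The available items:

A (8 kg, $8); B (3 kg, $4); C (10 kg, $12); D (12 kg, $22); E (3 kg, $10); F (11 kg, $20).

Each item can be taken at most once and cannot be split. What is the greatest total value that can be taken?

$60

Check high-value combinations within 34 kg:
- A+D+E+F: weight 8+12+3+11=34, value 8+22+10+20=60
- B+D+E+F: weight 3+12+3+11=29, value 4+22+10+20=56
- C+D+F: weight 10+12+11=33, value 12+22+20=54
- A+B+D+F: weight 8+3+12+11=34, value 8+4+22+20=54
Best: $60.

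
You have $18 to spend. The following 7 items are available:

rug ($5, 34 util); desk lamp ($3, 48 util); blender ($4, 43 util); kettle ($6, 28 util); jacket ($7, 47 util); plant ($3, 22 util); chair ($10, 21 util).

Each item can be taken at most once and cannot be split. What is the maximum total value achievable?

Check high-value combinations within $18:
- desk lamp+blender+jacket+plant: cost 3+4+7+3=17, value 48+43+47+22=160
- rug+desk lamp+blender+kettle: cost 5+3+4+6=18, value 34+48+43+28=153
- rug+desk lamp+jacket+plant: cost 5+3+7+3=18, value 34+48+47+22=151
- rug+desk lamp+blender+plant: cost 5+3+4+3=15, value 34+48+43+22=147
Best: 160 util.

160 util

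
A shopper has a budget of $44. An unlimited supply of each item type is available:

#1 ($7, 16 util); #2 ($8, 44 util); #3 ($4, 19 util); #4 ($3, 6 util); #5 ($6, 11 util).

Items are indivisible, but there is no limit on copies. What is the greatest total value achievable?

239 util

Best value-per-unit is #2 at 44/8; filling with it alone gives 5×44 = 220.
Optimal mix: 5×#2 + 1×#3 → cost 44, value 239.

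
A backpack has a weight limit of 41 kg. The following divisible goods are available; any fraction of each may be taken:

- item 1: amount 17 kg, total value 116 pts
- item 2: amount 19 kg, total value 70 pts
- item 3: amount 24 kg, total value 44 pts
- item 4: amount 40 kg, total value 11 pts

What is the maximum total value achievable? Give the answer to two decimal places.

195.17

Take in order of value per unit:
- item 1 (116/17 per unit): all 17 → value 116, running total 116.00
- item 2 (70/19 per unit): all 19 → value 70, running total 186.00
- item 3 (44/24 per unit): 5 of 24 → value 5×44/24 = 9.1667, running total 195.17
Total 195.17.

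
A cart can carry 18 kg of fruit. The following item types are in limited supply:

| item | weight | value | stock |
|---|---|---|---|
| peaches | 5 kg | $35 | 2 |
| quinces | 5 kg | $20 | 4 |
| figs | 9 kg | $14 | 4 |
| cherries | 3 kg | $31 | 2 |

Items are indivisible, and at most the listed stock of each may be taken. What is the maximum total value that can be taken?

$132

Top feasible selections:
- 2×peaches + 2×cherries: weight 16, value 132
- 2×peaches + 1×quinces + 1×cherries: weight 18, value 121
Best: $132.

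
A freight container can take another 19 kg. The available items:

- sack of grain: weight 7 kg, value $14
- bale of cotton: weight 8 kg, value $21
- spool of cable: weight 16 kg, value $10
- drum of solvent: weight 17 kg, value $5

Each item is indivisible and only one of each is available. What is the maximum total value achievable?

Check high-value combinations within 19 kg:
- sack of grain+bale of cotton: weight 7+8=15, value 14+21=35
- bale of cotton: weight 8, value 21
- sack of grain: weight 7, value 14
- spool of cable: weight 16, value 10
- drum of solvent: weight 17, value 5
Best: $35.

$35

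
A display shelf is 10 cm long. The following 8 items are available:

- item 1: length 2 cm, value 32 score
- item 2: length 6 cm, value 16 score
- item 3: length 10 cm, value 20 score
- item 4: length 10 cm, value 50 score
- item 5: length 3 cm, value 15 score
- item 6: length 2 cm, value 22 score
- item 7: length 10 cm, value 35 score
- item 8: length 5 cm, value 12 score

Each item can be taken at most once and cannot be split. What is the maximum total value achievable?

70 score

Check high-value combinations within 10 cm:
- item 1+item 2+item 6: length 2+6+2=10, value 32+16+22=70
- item 1+item 5+item 6: length 2+3+2=7, value 32+15+22=69
- item 1+item 6+item 8: length 2+2+5=9, value 32+22+12=66
- item 1+item 5+item 8: length 2+3+5=10, value 32+15+12=59
- item 1+item 6: length 2+2=4, value 32+22=54
Best: 70 score.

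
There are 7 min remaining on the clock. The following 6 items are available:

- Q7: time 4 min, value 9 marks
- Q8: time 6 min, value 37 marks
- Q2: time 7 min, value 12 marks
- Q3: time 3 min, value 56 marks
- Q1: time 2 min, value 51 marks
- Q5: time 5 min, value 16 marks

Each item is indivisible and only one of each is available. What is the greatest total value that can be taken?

107 marks

Check high-value combinations within 7 min:
- Q3+Q1: time 3+2=5, value 56+51=107
- Q1+Q5: time 2+5=7, value 51+16=67
- Q7+Q3: time 4+3=7, value 9+56=65
- Q7+Q1: time 4+2=6, value 9+51=60
- Q3: time 3, value 56
Best: 107 marks.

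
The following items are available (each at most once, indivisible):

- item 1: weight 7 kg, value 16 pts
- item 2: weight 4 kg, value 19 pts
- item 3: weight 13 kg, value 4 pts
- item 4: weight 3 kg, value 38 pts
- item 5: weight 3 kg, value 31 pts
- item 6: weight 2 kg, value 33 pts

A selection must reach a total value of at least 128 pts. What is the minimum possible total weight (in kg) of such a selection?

19

Subsets with value ≥ 128, sorted by total weight:
- item 1+item 2+item 4+item 5+item 6: weight 19, value 137
- item 1+item 2+item 3+item 4+item 5+item 6: weight 32, value 141
Minimum weight: 19 kg.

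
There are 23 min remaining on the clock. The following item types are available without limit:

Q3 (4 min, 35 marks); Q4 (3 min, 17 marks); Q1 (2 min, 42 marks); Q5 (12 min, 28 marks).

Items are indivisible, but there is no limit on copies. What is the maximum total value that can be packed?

462 marks

Best value-per-unit is Q1 at 42/2, and filling with it alone uses time 11×2=22. No mix of the others beats 11×42 = 462.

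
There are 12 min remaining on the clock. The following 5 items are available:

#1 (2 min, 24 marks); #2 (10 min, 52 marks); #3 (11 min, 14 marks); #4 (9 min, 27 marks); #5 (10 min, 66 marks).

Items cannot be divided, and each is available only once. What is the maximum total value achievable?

90 marks

Check high-value combinations within 12 min:
- #1+#5: time 2+10=12, value 24+66=90
- #1+#2: time 2+10=12, value 24+52=76
- #5: time 10, value 66
- #2: time 10, value 52
Best: 90 marks.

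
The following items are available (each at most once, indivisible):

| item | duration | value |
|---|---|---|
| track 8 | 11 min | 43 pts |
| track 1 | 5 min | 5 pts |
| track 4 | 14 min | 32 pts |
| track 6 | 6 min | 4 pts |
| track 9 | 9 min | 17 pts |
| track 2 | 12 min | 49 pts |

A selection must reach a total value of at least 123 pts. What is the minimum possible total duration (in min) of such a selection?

37

Subsets with value ≥ 123, sorted by total duration:
- track 8+track 4+track 2: duration 37, value 124
- track 8+track 1+track 4+track 2: duration 42, value 129
- track 8+track 4+track 6+track 2: duration 43, value 128
Minimum duration: 37 min.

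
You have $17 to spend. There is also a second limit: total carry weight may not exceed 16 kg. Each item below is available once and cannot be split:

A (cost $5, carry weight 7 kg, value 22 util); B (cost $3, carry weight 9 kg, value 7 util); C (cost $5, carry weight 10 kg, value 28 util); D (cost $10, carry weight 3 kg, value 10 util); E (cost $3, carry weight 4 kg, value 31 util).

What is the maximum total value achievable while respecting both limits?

Feasible sets respecting both limits:
- C+E: cost 8, carry weight 14, value 59
- A+E: cost 8, carry weight 11, value 53
- B+D+E: cost 16, carry weight 16, value 48
- D+E: cost 13, carry weight 7, value 41
Best: 59 util.

59 util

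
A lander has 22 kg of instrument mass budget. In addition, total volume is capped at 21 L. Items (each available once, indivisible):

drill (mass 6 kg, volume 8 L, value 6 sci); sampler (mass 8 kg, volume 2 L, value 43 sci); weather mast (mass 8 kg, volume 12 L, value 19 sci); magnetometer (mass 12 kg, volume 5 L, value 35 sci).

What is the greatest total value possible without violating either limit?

Feasible sets respecting both limits:
- sampler+magnetometer: mass 20, volume 7, value 78
- sampler+weather mast: mass 16, volume 14, value 62
- weather mast+magnetometer: mass 20, volume 17, value 54
Best: 78 sci.

78 sci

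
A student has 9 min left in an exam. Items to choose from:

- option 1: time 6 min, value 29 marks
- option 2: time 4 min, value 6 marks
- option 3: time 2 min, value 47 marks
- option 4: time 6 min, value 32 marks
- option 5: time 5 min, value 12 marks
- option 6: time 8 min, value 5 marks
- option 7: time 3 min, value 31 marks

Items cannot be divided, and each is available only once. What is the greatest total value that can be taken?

84 marks

Check high-value combinations within 9 min:
- option 2+option 3+option 7: time 4+2+3=9, value 6+47+31=84
- option 3+option 4: time 2+6=8, value 47+32=79
- option 3+option 7: time 2+3=5, value 47+31=78
Best: 84 marks.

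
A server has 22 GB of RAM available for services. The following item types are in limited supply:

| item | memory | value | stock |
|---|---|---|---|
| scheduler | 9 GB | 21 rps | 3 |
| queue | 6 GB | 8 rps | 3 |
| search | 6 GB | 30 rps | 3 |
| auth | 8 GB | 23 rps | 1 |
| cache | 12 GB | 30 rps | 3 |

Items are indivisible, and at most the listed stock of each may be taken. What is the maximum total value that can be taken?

Best selections within memory 22 and stock limits:
- 3×search: memory 18, value 90
- 2×search + 1×auth: memory 20, value 83
- 1×scheduler + 2×search: memory 21, value 81
Best: 90 rps.

90 rps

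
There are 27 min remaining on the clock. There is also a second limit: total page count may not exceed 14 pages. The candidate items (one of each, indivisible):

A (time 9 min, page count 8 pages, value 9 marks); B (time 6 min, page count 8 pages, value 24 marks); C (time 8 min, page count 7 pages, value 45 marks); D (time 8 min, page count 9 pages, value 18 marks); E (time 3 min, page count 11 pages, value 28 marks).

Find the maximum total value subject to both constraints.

45 marks

Feasible sets respecting both limits:
- C: time 8, page count 7, value 45
- E: time 3, page count 11, value 28
- B: time 6, page count 8, value 24
- D: time 8, page count 9, value 18
Best: 45 marks.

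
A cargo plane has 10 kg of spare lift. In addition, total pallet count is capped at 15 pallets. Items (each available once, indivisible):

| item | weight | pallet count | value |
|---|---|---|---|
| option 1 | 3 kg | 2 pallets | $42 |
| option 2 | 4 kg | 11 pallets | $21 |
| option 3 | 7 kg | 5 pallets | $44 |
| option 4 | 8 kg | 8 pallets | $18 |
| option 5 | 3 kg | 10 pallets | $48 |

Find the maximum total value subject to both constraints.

$92

Feasible sets respecting both limits:
- option 3+option 5: weight 10, pallet count 15, value 92
- option 1+option 5: weight 6, pallet count 12, value 90
- option 1+option 3: weight 10, pallet count 7, value 86
- option 1+option 2: weight 7, pallet count 13, value 63
Best: $92.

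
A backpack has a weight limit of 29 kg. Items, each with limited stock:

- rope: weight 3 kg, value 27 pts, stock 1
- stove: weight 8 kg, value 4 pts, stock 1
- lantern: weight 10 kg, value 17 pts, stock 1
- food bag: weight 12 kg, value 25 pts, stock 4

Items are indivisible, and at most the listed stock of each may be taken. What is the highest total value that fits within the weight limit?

Top feasible selections:
- 1×rope + 2×food bag: weight 27, value 77
- 1×rope + 1×lantern + 1×food bag: weight 25, value 69
- 1×rope + 1×stove + 1×food bag: weight 23, value 56
- 1×rope + 1×food bag: weight 15, value 52
Best: 77 pts.

77 pts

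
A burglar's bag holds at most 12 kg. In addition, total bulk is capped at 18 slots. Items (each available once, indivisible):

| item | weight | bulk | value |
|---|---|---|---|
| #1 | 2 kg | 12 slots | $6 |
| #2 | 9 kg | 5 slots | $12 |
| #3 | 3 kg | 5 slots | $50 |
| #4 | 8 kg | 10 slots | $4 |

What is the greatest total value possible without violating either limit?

Feasible sets respecting both limits:
- #2+#3: weight 12, bulk 10, value 62
- #1+#3: weight 5, bulk 17, value 56
- #3+#4: weight 11, bulk 15, value 54
- #3: weight 3, bulk 5, value 50
Best: $62.

$62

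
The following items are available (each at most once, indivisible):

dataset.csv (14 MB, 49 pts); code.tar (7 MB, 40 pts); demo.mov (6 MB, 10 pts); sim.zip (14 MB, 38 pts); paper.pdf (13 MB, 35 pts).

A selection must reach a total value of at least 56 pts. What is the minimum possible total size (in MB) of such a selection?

Subsets with value ≥ 56, sorted by total size:
- code.tar+paper.pdf: size 20, value 75
- dataset.csv+demo.mov: size 20, value 59
Minimum size: 20 MB.

20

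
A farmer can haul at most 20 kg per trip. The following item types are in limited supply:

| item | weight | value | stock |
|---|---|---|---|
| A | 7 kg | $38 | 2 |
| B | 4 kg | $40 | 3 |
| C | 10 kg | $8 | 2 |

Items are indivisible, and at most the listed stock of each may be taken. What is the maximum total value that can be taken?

$158

Top feasible selections:
- 1×A + 3×B: weight 19, value 158
- 3×B: weight 12, value 120
- 1×A + 2×B: weight 15, value 118
Best: $158.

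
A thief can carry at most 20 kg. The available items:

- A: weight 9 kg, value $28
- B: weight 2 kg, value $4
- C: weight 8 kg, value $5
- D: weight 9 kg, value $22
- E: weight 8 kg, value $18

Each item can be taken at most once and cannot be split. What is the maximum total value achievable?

$54

Check high-value combinations within 20 kg:
- A+B+D: weight 9+2+9=20, value 28+4+22=54
- A+D: weight 9+9=18, value 28+22=50
- A+B+E: weight 9+2+8=19, value 28+4+18=50
- A+E: weight 9+8=17, value 28+18=46
Best: $54.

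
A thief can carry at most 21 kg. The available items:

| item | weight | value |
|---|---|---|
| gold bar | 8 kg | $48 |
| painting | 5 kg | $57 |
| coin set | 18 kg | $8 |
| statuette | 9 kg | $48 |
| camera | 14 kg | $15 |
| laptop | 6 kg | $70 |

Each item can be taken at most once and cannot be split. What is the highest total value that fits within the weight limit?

Check high-value combinations within 21 kg:
- gold bar+painting+laptop: weight 8+5+6=19, value 48+57+70=175
- painting+statuette+laptop: weight 5+9+6=20, value 57+48+70=175
- painting+laptop: weight 5+6=11, value 57+70=127
- gold bar+laptop: weight 8+6=14, value 48+70=118
Best: $175.

$175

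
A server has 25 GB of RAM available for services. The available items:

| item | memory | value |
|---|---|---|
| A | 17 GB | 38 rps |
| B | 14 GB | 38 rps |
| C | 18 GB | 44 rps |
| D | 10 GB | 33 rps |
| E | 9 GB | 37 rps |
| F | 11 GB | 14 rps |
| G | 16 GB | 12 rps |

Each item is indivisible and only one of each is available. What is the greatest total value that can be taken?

Check high-value combinations within 25 GB:
- B+E: memory 14+9=23, value 38+37=75
- B+D: memory 14+10=24, value 38+33=71
- D+E: memory 10+9=19, value 33+37=70
- B+F: memory 14+11=25, value 38+14=52
Best: 75 rps.

75 rps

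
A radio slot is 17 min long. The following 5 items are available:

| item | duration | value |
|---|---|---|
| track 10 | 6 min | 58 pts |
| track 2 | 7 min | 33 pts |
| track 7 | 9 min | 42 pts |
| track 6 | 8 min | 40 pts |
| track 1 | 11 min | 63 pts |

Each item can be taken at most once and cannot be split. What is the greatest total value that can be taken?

121 pts

Check high-value combinations within 17 min:
- track 10+track 1: duration 6+11=17, value 58+63=121
- track 10+track 7: duration 6+9=15, value 58+42=100
- track 10+track 6: duration 6+8=14, value 58+40=98
- track 10+track 2: duration 6+7=13, value 58+33=91
Best: 121 pts.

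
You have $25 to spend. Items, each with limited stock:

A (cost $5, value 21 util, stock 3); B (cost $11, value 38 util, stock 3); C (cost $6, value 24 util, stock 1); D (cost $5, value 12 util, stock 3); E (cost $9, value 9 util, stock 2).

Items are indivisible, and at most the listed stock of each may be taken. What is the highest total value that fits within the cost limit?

87 util

Best selections within cost 25 and stock limits:
- 3×A + 1×C: cost 21, value 87
- 3×A + 2×D: cost 25, value 87
Best: 87 util.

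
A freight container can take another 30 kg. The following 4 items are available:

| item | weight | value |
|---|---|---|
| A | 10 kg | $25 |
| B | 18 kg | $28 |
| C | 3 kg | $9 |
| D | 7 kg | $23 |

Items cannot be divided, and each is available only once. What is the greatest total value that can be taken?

Check high-value combinations within 30 kg:
- B+C+D: weight 18+3+7=28, value 28+9+23=60
- A+C+D: weight 10+3+7=20, value 25+9+23=57
- A+B: weight 10+18=28, value 25+28=53
- B+D: weight 18+7=25, value 28+23=51
Best: $60.

$60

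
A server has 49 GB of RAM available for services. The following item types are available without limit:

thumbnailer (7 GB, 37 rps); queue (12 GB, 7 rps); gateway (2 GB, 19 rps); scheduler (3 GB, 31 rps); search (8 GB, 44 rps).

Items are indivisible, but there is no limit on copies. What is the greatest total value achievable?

503 rps

Best value-per-unit is scheduler at 31/3; filling with it alone gives 16×31 = 496.
Optimal mix: 2×gateway + 15×scheduler → memory 49, value 503.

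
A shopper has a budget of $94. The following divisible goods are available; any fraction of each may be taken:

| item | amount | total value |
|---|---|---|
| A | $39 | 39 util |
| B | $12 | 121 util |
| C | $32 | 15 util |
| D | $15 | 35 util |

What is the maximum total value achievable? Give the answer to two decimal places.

Take in order of value per unit:
- B (121/12 per unit): all 12 → value 121, running total 121.00
- D (35/15 per unit): all 15 → value 35, running total 156.00
- A (39/39 per unit): all 39 → value 39, running total 195.00
- C (15/32 per unit): 28 of 32 → value 28×15/32 = 13.1250, running total 208.13
Total 208.13.

208.13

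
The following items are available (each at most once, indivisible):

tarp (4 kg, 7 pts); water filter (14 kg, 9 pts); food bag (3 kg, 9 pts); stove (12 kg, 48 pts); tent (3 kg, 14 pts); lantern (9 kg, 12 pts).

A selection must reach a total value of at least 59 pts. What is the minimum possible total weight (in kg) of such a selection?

15

Subsets with value ≥ 59, sorted by total weight:
- stove+tent: weight 15, value 62
- food bag+stove+tent: weight 18, value 71
Minimum weight: 15 kg.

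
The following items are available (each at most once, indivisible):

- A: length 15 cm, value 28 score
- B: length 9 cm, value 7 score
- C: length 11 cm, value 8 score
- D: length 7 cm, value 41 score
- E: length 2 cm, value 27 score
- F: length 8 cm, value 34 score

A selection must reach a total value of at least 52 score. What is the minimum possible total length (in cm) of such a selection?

9

Subsets with value ≥ 52, sorted by total length:
- D+E: length 9, value 68
- E+F: length 10, value 61
Minimum length: 9 cm.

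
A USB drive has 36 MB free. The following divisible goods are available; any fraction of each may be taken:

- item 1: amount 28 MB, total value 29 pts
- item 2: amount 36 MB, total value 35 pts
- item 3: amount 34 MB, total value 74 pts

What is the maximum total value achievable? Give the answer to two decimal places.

76.07

Take in order of value per unit:
- item 3 (74/34 per unit): all 34 → value 74, running total 74.00
- item 1 (29/28 per unit): 2 of 28 → value 2×29/28 = 2.0714, running total 76.07
Total 76.07.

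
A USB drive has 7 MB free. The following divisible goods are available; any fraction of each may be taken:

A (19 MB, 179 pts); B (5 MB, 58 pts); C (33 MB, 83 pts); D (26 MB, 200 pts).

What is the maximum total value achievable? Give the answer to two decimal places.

Take in order of value per unit:
- B (58/5 per unit): all 5 → value 58, running total 58.00
- A (179/19 per unit): 2 of 19 → value 2×179/19 = 18.8421, running total 76.84
Total 76.84.

76.84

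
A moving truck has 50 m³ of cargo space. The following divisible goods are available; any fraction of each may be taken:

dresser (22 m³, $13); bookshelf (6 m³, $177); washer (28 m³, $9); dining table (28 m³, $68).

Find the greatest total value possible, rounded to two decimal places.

254.45

Take in order of value per unit:
- bookshelf (177/6 per unit): all 6 → value 177, running total 177.00
- dining table (68/28 per unit): all 28 → value 68, running total 245.00
- dresser (13/22 per unit): 16 of 22 → value 16×13/22 = 9.4545, running total 254.45
Total 254.45.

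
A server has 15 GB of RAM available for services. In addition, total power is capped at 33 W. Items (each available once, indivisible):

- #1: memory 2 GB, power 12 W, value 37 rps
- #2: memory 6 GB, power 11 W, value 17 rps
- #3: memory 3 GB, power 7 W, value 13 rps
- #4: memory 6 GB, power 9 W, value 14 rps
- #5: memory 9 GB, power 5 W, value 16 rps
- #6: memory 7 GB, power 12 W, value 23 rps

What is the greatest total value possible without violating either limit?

Feasible sets respecting both limits:
- #1+#4+#6: memory 15, power 33, value 74
- #1+#3+#6: memory 12, power 31, value 73
- #1+#2+#4: memory 14, power 32, value 68
Best: 74 rps.

74 rps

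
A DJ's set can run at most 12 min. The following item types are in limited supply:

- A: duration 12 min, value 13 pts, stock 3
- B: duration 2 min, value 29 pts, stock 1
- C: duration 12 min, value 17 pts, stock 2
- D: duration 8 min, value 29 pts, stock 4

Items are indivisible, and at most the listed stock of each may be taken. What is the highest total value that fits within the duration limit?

58 pts

Top feasible selections:
- 1×B + 1×D: duration 10, value 58
- 1×B: duration 2, value 29
Best: 58 pts.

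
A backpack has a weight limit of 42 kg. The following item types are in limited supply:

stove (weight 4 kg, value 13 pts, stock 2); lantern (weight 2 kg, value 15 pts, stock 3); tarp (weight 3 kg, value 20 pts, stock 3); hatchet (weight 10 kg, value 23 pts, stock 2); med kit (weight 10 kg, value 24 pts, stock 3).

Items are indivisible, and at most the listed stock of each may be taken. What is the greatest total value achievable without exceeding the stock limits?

166 pts

Best selections within weight 42 and stock limits:
- 1×stove + 3×lantern + 3×tarp + 2×med kit: weight 39, value 166
- 1×stove + 3×lantern + 3×tarp + 1×hatchet + 1×med kit: weight 39, value 165
Best: 166 pts.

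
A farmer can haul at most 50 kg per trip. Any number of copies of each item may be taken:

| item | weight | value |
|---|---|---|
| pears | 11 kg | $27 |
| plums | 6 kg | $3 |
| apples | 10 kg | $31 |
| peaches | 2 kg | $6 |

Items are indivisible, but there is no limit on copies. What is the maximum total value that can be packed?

Best value-per-unit is apples at 31/10, and filling with it alone uses weight 5×10=50. No mix of the others beats 5×31 = 155.

$155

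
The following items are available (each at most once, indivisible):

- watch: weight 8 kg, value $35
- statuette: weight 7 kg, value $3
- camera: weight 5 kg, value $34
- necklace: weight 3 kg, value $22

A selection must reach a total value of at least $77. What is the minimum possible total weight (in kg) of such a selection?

16

Subsets with value ≥ 77, sorted by total weight:
- watch+camera+necklace: weight 16, value 91
- watch+statuette+camera+necklace: weight 23, value 94
Minimum weight: 16 kg.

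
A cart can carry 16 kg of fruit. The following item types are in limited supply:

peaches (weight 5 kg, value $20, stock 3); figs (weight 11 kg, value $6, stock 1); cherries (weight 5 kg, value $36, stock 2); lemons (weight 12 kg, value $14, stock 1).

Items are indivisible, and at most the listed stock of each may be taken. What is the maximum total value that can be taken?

Best selections within weight 16 and stock limits:
- 1×peaches + 2×cherries: weight 15, value 92
- 2×peaches + 1×cherries: weight 15, value 76
- 2×cherries: weight 10, value 72
Best: $92.

$92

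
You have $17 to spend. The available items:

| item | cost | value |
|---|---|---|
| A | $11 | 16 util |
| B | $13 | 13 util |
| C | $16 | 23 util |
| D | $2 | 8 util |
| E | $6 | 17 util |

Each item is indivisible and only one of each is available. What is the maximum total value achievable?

33 util

Check high-value combinations within $17:
- A+E: cost 11+6=17, value 16+17=33
- D+E: cost 2+6=8, value 8+17=25
- A+D: cost 11+2=13, value 16+8=24
- C: cost 16, value 23
Best: 33 util.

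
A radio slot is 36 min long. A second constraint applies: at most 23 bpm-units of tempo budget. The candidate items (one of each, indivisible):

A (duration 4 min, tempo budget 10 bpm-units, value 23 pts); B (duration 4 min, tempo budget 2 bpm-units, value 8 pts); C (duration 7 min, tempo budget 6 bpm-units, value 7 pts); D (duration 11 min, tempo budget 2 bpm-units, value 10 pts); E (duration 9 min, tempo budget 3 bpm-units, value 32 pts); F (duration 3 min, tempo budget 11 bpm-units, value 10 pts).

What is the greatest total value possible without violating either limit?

80 pts

Feasible sets respecting both limits:
- A+B+C+D+E: duration 35, tempo budget 23, value 80
- A+B+D+E: duration 28, tempo budget 17, value 73
- A+C+D+E: duration 31, tempo budget 21, value 72
Best: 80 pts.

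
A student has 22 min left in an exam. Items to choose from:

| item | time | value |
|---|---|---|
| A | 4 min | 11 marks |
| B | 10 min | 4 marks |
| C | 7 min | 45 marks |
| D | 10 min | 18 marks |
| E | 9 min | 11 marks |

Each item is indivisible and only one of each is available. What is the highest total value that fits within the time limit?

This is a 0/1 knapsack; check combinations near the capacity.
- A+C+D: time 4+7+10=21, value 11+45+18=74
- A+C+E: time 4+7+9=20, value 11+45+11=67
- C+D: time 7+10=17, value 45+18=63
- A+B+C: time 4+10+7=21, value 11+4+45=60
Best: 74 marks.

74 marks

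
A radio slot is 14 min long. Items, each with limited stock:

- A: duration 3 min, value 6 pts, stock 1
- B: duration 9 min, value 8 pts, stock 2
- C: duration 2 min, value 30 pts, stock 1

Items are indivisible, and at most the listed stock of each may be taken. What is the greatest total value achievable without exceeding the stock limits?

44 pts

Best selections within duration 14 and stock limits:
- 1×A + 1×B + 1×C: duration 14, value 44
- 1×B + 1×C: duration 11, value 38
Best: 44 pts.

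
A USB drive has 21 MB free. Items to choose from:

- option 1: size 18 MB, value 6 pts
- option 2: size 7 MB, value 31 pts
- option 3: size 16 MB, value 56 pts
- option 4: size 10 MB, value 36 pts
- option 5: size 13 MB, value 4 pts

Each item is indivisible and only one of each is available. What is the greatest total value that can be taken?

Check high-value combinations within 21 MB:
- option 2+option 4: size 7+10=17, value 31+36=67
- option 3: size 16, value 56
- option 4: size 10, value 36
- option 2+option 5: size 7+13=20, value 31+4=35
Best: 67 pts.

67 pts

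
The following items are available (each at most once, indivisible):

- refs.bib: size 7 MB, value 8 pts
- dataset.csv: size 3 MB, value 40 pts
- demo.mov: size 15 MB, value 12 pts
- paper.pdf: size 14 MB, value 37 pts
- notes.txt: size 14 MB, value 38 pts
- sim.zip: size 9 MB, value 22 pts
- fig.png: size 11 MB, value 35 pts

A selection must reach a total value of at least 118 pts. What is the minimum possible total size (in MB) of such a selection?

Subsets with value ≥ 118, sorted by total size:
- refs.bib+dataset.csv+notes.txt+fig.png: size 35, value 121
- refs.bib+dataset.csv+paper.pdf+fig.png: size 35, value 120
- dataset.csv+notes.txt+sim.zip+fig.png: size 37, value 135
Minimum size: 35 MB.

35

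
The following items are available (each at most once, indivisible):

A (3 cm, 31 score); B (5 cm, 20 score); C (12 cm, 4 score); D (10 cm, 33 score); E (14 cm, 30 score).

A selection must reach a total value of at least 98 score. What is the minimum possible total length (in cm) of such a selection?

32

Subsets with value ≥ 98, sorted by total length:
- A+B+D+E: length 32, value 114
- A+C+D+E: length 39, value 98
Minimum length: 32 cm.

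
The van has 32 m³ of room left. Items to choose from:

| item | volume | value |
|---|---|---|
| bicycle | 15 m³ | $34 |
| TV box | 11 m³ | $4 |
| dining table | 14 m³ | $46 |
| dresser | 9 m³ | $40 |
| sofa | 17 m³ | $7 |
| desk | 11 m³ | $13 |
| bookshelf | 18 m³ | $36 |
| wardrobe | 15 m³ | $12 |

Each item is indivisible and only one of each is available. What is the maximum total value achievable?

Check high-value combinations within 32 m³:
- dining table+dresser: volume 14+9=23, value 46+40=86
- dining table+bookshelf: volume 14+18=32, value 46+36=82
- bicycle+dining table: volume 15+14=29, value 34+46=80
Best: $86.

$86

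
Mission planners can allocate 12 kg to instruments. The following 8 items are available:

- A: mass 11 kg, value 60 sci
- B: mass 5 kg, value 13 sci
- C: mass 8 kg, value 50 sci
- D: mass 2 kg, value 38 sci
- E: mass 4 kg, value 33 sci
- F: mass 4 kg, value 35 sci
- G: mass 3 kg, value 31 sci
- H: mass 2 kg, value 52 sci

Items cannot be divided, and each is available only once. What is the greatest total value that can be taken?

158 sci

Check high-value combinations within 12 kg:
- D+E+F+H: mass 2+4+4+2=12, value 38+33+35+52=158
- D+F+G+H: mass 2+4+3+2=11, value 38+35+31+52=156
- D+E+G+H: mass 2+4+3+2=11, value 38+33+31+52=154
- C+D+H: mass 8+2+2=12, value 50+38+52=140
- B+D+G+H: mass 5+2+3+2=12, value 13+38+31+52=134
Best: 158 sci.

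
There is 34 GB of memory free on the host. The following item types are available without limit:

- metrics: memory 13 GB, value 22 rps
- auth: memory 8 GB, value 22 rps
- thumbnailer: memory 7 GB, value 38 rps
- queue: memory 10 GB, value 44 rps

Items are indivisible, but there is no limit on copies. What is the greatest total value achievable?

164 rps

Best value-per-unit is thumbnailer at 38/7; filling with it alone gives 4×38 = 152.
Optimal mix: 2×thumbnailer + 2×queue → memory 34, value 164.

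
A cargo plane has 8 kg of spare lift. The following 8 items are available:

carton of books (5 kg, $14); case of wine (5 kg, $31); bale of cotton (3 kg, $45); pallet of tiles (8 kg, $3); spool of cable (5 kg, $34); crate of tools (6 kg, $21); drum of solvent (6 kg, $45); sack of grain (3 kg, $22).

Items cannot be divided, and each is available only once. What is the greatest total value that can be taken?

This is a 0/1 knapsack; check combinations near the capacity.
- bale of cotton+spool of cable: weight 3+5=8, value 45+34=79
- case of wine+bale of cotton: weight 5+3=8, value 31+45=76
- bale of cotton+sack of grain: weight 3+3=6, value 45+22=67
- carton of books+bale of cotton: weight 5+3=8, value 14+45=59
- spool of cable+sack of grain: weight 5+3=8, value 34+22=56
Best: $79.

$79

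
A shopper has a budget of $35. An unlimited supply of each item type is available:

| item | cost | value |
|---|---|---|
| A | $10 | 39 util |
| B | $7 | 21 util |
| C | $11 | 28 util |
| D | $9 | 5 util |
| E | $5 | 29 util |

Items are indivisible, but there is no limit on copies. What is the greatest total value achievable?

203 util

Best value-per-unit is E at 29/5, and filling with it alone uses cost 7×5=35. No mix of the others beats 7×29 = 203.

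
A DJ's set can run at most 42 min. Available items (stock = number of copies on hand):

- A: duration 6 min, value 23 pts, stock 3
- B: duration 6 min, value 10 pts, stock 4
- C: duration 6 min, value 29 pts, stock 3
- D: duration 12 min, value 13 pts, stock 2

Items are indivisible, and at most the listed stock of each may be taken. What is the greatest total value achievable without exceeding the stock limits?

Top feasible selections:
- 3×A + 1×B + 3×C: duration 42, value 166
- 3×A + 3×C: duration 36, value 156
- 2×A + 2×B + 3×C: duration 42, value 153
Best: 166 pts.

166 pts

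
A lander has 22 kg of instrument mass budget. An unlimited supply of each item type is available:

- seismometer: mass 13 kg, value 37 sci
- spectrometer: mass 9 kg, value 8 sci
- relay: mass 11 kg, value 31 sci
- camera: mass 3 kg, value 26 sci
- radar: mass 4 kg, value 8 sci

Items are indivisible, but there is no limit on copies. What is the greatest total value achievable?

182 sci

Best value-per-unit is camera at 26/3, and filling with it alone uses mass 7×3=21. No mix of the others beats 7×26 = 182.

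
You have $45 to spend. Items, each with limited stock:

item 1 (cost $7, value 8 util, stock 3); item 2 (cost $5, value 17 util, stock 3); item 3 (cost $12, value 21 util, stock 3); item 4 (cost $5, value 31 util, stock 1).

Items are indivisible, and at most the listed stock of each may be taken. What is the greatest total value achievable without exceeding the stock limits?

124 util

Best selections within cost 45 and stock limits:
- 3×item 2 + 2×item 3 + 1×item 4: cost 44, value 124
- 1×item 1 + 3×item 2 + 1×item 3 + 1×item 4: cost 39, value 111
- 2×item 2 + 2×item 3 + 1×item 4: cost 39, value 107
- 3×item 1 + 3×item 2 + 1×item 4: cost 41, value 106
Best: 124 util.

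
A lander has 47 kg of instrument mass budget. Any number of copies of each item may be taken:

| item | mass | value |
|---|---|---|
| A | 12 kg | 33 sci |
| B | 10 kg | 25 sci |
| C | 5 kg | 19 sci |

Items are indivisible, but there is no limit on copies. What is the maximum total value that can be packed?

Best value-per-unit is C at 19/5, and filling with it alone uses mass 9×5=45. No mix of the others beats 9×19 = 171.

171 sci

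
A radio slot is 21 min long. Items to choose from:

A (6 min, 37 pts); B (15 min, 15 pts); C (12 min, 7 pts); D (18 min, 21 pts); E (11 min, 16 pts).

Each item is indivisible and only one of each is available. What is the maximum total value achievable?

53 pts

Check high-value combinations within 21 min:
- A+E: duration 6+11=17, value 37+16=53
- A+B: duration 6+15=21, value 37+15=52
- A+C: duration 6+12=18, value 37+7=44
- A: duration 6, value 37
- D: duration 18, value 21
Best: 53 pts.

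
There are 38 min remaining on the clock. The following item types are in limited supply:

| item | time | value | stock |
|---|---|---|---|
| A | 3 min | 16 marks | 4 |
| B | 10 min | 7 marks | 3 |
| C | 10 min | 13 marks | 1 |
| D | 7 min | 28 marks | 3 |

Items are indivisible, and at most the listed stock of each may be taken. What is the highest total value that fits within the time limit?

Best selections within time 38 and stock limits:
- 4×A + 3×D: time 33, value 148
- 4×A + 1×C + 2×D: time 36, value 133
Best: 148 marks.

148 marks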